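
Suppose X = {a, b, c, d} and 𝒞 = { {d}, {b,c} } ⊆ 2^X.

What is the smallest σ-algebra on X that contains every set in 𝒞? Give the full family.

Initial family (4 sets): { {}, {d}, {b,c}, X }.
Round 1 adds 3:
  {a,d}  = complement {b,c}
  {a,b,c}  = complement {d}
  {b,c,d}  = {d} ∪ {b,c}
  — 7 sets.
Round 2 adds 1:
  {a}  = complement {b,c,d}
  — 8 sets.
Round 3: already closed under ᶜ and ∪.

σ(𝒞) = { {}, {a}, {d}, {a,d}, {b,c}, {a,b,c}, {b,c,d}, X }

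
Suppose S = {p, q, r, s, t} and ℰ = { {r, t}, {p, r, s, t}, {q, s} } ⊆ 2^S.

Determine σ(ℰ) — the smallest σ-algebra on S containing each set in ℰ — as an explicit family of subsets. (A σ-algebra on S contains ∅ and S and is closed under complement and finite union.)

Initial family (5 sets): { {}, {q, s}, {r, t}, {p, r, s, t}, S }.
Step 1. New:
  {q}  = ᶜ of {p, r, s, t}
  {p, q, s}  = ᶜ of {r, t}
  {p, r, t}  = ᶜ of {q, s}
  {q, r, s, t}  = {r, t} ∪ {q, s}
  (now 9)
Step 2: +3 →
  {p}  = ᶜ of {q, r, s, t}
  {q, r, t}  = {q} ∪ {r, t}
  {p, q, r, t}  = {p, r, t} ∪ {q}
  (now 12)
Step 3. New:
  {s}  = ᶜ of {p, q, r, t}
  {p, q}  = {q} ∪ {p}
  {p, s}  = ᶜ of {q, r, t}
  (now 15)
Step 4 (1 new):
  {r, s, t}  = ᶜ of {p, q}
  (now 16)
Step 5: no new sets; the family is a σ-algebra.

|σ(ℰ)| = 16.  σ(ℰ) = { {}, {p}, {q}, {s}, {p, q}, {p, s}, {q, s}, {r, t}, {p, q, s}, {p, r, t}, {q, r, t}, {r, s, t}, {p, q, r, t}, {p, r, s, t}, {q, r, s, t}, S }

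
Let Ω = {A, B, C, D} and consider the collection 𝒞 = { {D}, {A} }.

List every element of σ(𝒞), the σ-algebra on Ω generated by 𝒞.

|σ(𝒞)| = 8.  σ(𝒞) = { {}, {A}, {D}, {A,D}, {B,C}, {A,B,C}, {B,C,D}, Ω }

Working:
Seed the family with 𝒞 together with ∅ and Ω: { {}, {A}, {D}, Ω }.
Round 1 adds 3:
  {A,D}  = {D} ∪ {A}
  {A,B,C}  = complement {D}
  {B,C,D}  = complement {A}
  |family| = 7
Round 2 (1 new):
  {B,C}  = complement {A,D}
  |family| = 8
Round 3: closed — nothing new.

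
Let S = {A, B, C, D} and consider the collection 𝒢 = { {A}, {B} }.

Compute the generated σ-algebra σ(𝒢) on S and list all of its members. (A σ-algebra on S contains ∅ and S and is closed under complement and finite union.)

Initial family (4 sets): { {}, {A}, {B}, S }.
Pass 1: 3 new —
  {A, B}  = {B} ∪ {A}
  {A, C, D}  = complement {B}
  {B, C, D}  = complement {A}
  — 7 sets.
Pass 2: 1 new —
  {C, D}  = complement {A, B}
  — 8 sets.
Pass 3: closed — nothing new.

σ(𝒢) = { {}, {A}, {B}, {A, B}, {C, D}, {A, C, D}, {B, C, D}, S }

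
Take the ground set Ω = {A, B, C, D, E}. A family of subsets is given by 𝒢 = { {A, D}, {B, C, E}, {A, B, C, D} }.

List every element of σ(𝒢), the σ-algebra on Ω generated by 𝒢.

σ(𝒢) = { {}, {E}, {A, D}, {B, C}, {A, D, E}, {B, C, E}, {A, B, C, D}, Ω }

Derivation:
Begin from { {}, {A, D}, {B, C, E}, {A, B, C, D}, Ω } (that is, 𝒢 plus ∅ and Ω).
Iteration 1: +1 →
  {E}  = {A, B, C, D}ᶜ
Iteration 2: +1 →
  {A, D, E}  = {A, D} ∪ {E}
Iteration 3: 1 new —
  {B, C}  = {A, D, E}ᶜ
Iteration 4: no new sets; the family is a σ-algebra.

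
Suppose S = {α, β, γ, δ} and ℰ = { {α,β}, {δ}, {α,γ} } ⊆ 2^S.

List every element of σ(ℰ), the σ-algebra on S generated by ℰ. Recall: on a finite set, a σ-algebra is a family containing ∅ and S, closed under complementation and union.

Initial family (5 sets): { {}, {δ}, {α,β}, {α,γ}, S }.
Iteration 1: +5 →
  {β,δ}  = complement {α,γ}
  {γ,δ}  = complement {α,β}
  {α,β,γ}  = complement {δ}
  {α,β,δ}  = {α,β} ∪ {δ}
  {α,γ,δ}  = {α,γ} ∪ {δ}
Iteration 2: 3 new —
  {β}  = complement {α,γ,δ}
  {γ}  = complement {α,β,δ}
  {β,γ,δ}  = {γ,δ} ∪ {β,δ}
Iteration 3. New:
  {α}  = complement {β,γ,δ}
  {β,γ}  = {γ} ∪ {β}
Iteration 4 (1 new):
  {α,δ}  = complement {β,γ}
Iteration 5: no new sets; the family is a σ-algebra.

Hence σ(ℰ) has 16 members: { {}, {α}, {β}, {γ}, {δ}, {α,β}, {α,γ}, {α,δ}, {β,γ}, {β,δ}, {γ,δ}, {α,β,γ}, {α,β,δ}, {α,γ,δ}, {β,γ,δ}, S }.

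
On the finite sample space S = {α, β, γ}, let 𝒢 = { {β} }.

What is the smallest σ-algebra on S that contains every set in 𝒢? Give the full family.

|σ(𝒢)| = 4.  σ(𝒢) = { {}, {β}, {α, γ}, S }

Check:
Begin from { {}, {β}, S } (that is, 𝒢 plus ∅ and S).
Pass 1. New:
  {α, γ}  = complement {β}
  — 4 sets.
Pass 2: no new sets; the family is a σ-algebra.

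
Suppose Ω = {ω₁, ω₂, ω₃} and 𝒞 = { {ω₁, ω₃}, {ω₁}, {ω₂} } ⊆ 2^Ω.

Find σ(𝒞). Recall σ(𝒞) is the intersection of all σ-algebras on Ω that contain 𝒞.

Initial family (5 sets): { ∅, {ω₁}, {ω₂}, {ω₁, ω₃}, Ω }.
Pass 1 (2 new):
  {ω₁, ω₂}  = {ω₂} ∪ {ω₁}
  {ω₂, ω₃}  = {ω₁}ᶜ
  — 7 sets.
Pass 2. New:
  {ω₃}  = {ω₁, ω₂}ᶜ
  — 8 sets.
Pass 3 adds nothing — fixpoint reached.

σ(𝒞) = { ∅, {ω₁}, {ω₂}, {ω₃}, {ω₁, ω₂}, {ω₁, ω₃}, {ω₂, ω₃}, Ω }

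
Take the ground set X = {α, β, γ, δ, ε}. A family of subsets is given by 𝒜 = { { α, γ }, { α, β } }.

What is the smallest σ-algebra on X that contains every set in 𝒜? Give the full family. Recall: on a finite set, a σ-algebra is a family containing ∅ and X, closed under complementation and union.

Answer: σ(𝒜) = { {}, { α }, { β }, { γ }, { α, β }, { α, γ }, { β, γ }, { δ, ε }, { α, β, γ }, { α, δ, ε }, { β, δ, ε }, { γ, δ, ε }, { α, β, δ, ε }, { α, γ, δ, ε }, { β, γ, δ, ε }, X }

Check:
Seed the family with 𝒜 together with ∅ and X: { {}, { α, β }, { α, γ }, X }.
Step 1 adds 3:
  { α, β, γ }  = { α, β } ∪ { α, γ }
  { β, δ, ε }  = { α, γ }ᶜ
  { γ, δ, ε }  = { α, β }ᶜ
  |family| = 7
Step 2: 4 new —
  { δ, ε }  = { α, β, γ }ᶜ
  { α, β, δ, ε }  = { α, β } ∪ { β, δ, ε }
  { α, γ, δ, ε }  = { γ, δ, ε } ∪ { α, γ }
  { β, γ, δ, ε }  = { γ, δ, ε } ∪ { β, δ, ε }
  |family| = 11
Step 3. New:
  { α }  = { β, γ, δ, ε }ᶜ
  { β }  = { α, γ, δ, ε }ᶜ
  { γ }  = { α, β, δ, ε }ᶜ
  |family| = 14
Step 4: +2 →
  { β, γ }  = { γ } ∪ { β }
  { α, δ, ε }  = { δ, ε } ∪ { α }
  |family| = 16
Step 5: stable.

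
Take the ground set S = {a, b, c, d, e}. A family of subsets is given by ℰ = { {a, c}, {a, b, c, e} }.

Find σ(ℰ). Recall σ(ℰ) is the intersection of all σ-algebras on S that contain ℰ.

Answer: σ(ℰ) = { ∅, {d}, {a, c}, {b, e}, {a, c, d}, {b, d, e}, {a, b, c, e}, S }

Derivation:
Take S₀ = ℰ ∪ {∅, S} = { ∅, {a, c}, {a, b, c, e}, S }.
Step 1 adds 2:
  {d}  = {a, b, c, e}ᶜ
  {b, d, e}  = {a, c}ᶜ
Step 2 adds 1:
  {a, c, d}  = {a, c} ∪ {d}
Step 3 adds 1:
  {b, e}  = {a, c, d}ᶜ
Step 4: closed — nothing new.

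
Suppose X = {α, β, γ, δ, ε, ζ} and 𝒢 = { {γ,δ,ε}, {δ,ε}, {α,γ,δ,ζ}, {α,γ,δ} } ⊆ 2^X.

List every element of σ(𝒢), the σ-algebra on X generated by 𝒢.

Begin from { ∅, {δ,ε}, {α,γ,δ}, {γ,δ,ε}, {α,γ,δ,ζ}, X } (that is, 𝒢 plus ∅ and X).
Round 1 adds 6:
  {β,ε}  = {α,γ,δ,ζ}ᶜ
  {α,β,ζ}  = {γ,δ,ε}ᶜ
  {β,ε,ζ}  = {α,γ,δ}ᶜ
  {α,β,γ,ζ}  = {δ,ε}ᶜ
  {α,γ,δ,ε}  = {δ,ε} ∪ {α,γ,δ}
  {α,γ,δ,ε,ζ}  = {δ,ε} ∪ {α,γ,δ,ζ}
  [12 total]
Round 2. New:
  {β}  = {α,γ,δ,ε,ζ}ᶜ
  {β,ζ}  = {α,γ,δ,ε}ᶜ
  {β,δ,ε}  = {β,ε} ∪ {δ,ε}
  {α,β,ε,ζ}  = {β,ε} ∪ {α,β,ζ}
  {β,γ,δ,ε}  = {β,ε} ∪ {γ,δ,ε}
  {β,δ,ε,ζ}  = {β,ε,ζ} ∪ {δ,ε}
  {α,β,γ,δ,ε}  = {β,ε} ∪ {α,γ,δ}
  {α,β,γ,δ,ζ}  = {α,β,γ,ζ} ∪ {α,γ,δ}
  {α,β,γ,ε,ζ}  = {β,ε} ∪ {α,β,γ,ζ}
  {α,β,δ,ε,ζ}  = {δ,ε} ∪ {α,β,ζ}
  {β,γ,δ,ε,ζ}  = {γ,δ,ε} ∪ {β,ε,ζ}
  [23 total]
Round 3: +10 →
  {α}  = {β,γ,δ,ε,ζ}ᶜ
  {γ}  = {α,β,δ,ε,ζ}ᶜ
  {δ}  = {α,β,γ,ε,ζ}ᶜ
  {ε}  = {α,β,γ,δ,ζ}ᶜ
  {ζ}  = {α,β,γ,δ,ε}ᶜ
  {α,γ}  = {β,δ,ε,ζ}ᶜ
  {α,ζ}  = {β,γ,δ,ε}ᶜ
  {γ,δ}  = {α,β,ε,ζ}ᶜ
  {α,γ,ζ}  = {β,δ,ε}ᶜ
  {α,β,γ,δ}  = {β} ∪ {α,γ,δ}
  [33 total]
Round 4. New:
  {α,β}  = {α} ∪ {β}
  {α,δ}  = {α} ∪ {δ}
  {α,ε}  = {α} ∪ {ε}
  {β,γ}  = {β} ∪ {γ}
  {β,δ}  = {β} ∪ {δ}
  {γ,ε}  = {ε} ∪ {γ}
  {γ,ζ}  = {ζ} ∪ {γ}
  {δ,ζ}  = {ζ} ∪ {δ}
  {ε,ζ}  = {α,β,γ,δ}ᶜ
  {α,β,γ}  = {β} ∪ {α,γ}
  {α,β,ε}  = {β,ε} ∪ {α}
  {α,γ,ε}  = {ε} ∪ {α,γ}
  {α,δ,ε}  = {α} ∪ {δ,ε}
  {α,δ,ζ}  = {α,ζ} ∪ {δ}
  {α,ε,ζ}  = {α,ζ} ∪ {ε}
  {β,γ,δ}  = {γ,δ} ∪ {β}
  {β,γ,ε}  = {β,ε} ∪ {γ}
  {β,γ,ζ}  = {β,ζ} ∪ {γ}
  {β,δ,ζ}  = {β,ζ} ∪ {δ}
  {γ,δ,ζ}  = {γ,δ} ∪ {ζ}
  {δ,ε,ζ}  = {ζ} ∪ {δ,ε}
  {α,β,γ,ε}  = {β,ε} ∪ {α,γ}
  {α,β,δ,ε}  = {α} ∪ {β,δ,ε}
  {α,β,δ,ζ}  = {δ} ∪ {α,β,ζ}
  {α,γ,ε,ζ}  = {α,γ,ζ} ∪ {ε}
  {α,δ,ε,ζ}  = {α,ζ} ∪ {δ,ε}
  {β,γ,δ,ζ}  = {γ,δ} ∪ {β,ζ}
  {β,γ,ε,ζ}  = {β,ε,ζ} ∪ {γ}
  {γ,δ,ε,ζ}  = {γ,δ,ε} ∪ {ζ}
  [62 total]
Round 5 adds 2:
  {α,β,δ}  = {β} ∪ {α,δ}
  {γ,ε,ζ}  = {ε,ζ} ∪ {γ,ε}
  [64 total]
Round 6: closed — nothing new.

Therefore σ(𝒢) = { ∅, {α}, {β}, {γ}, {δ}, {ε}, {ζ}, {α,β}, {α,γ}, {α,δ}, {α,ε}, {α,ζ}, {β,γ}, {β,δ}, {β,ε}, {β,ζ}, {γ,δ}, {γ,ε}, {γ,ζ}, {δ,ε}, {δ,ζ}, {ε,ζ}, {α,β,γ}, {α,β,δ}, {α,β,ε}, {α,β,ζ}, {α,γ,δ}, {α,γ,ε}, {α,γ,ζ}, {α,δ,ε}, {α,δ,ζ}, {α,ε,ζ}, {β,γ,δ}, {β,γ,ε}, {β,γ,ζ}, {β,δ,ε}, {β,δ,ζ}, {β,ε,ζ}, {γ,δ,ε}, {γ,δ,ζ}, {γ,ε,ζ}, {δ,ε,ζ}, {α,β,γ,δ}, {α,β,γ,ε}, {α,β,γ,ζ}, {α,β,δ,ε}, {α,β,δ,ζ}, {α,β,ε,ζ}, {α,γ,δ,ε}, {α,γ,δ,ζ}, {α,γ,ε,ζ}, {α,δ,ε,ζ}, {β,γ,δ,ε}, {β,γ,δ,ζ}, {β,γ,ε,ζ}, {β,δ,ε,ζ}, {γ,δ,ε,ζ}, {α,β,γ,δ,ε}, {α,β,γ,δ,ζ}, {α,β,γ,ε,ζ}, {α,β,δ,ε,ζ}, {α,γ,δ,ε,ζ}, {β,γ,δ,ε,ζ}, X } (|σ(𝒢)| = 64).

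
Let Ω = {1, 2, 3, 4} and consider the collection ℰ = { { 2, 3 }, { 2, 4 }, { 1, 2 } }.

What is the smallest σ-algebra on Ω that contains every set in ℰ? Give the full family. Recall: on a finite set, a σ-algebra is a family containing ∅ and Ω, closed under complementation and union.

Start: ℰ ∪ {∅, Ω} = { {}, { 1, 2 }, { 2, 3 }, { 2, 4 }, Ω }.
Round 1 adds 6:
  { 1, 3 }  = Ω∖{ 2, 4 }
  { 1, 4 }  = Ω∖{ 2, 3 }
  { 3, 4 }  = Ω∖{ 1, 2 }
  { 1, 2, 3 }  = { 2, 3 } ∪ { 1, 2 }
  { 1, 2, 4 }  = { 1, 2 } ∪ { 2, 4 }
  { 2, 3, 4 }  = { 2, 3 } ∪ { 2, 4 }
  |family| = 11
Round 2: +4 →
  { 1 }  = Ω∖{ 2, 3, 4 }
  { 3 }  = Ω∖{ 1, 2, 4 }
  { 4 }  = Ω∖{ 1, 2, 3 }
  { 1, 3, 4 }  = { 3, 4 } ∪ { 1, 4 }
  |family| = 15
Round 3: +1 →
  { 2 }  = Ω∖{ 1, 3, 4 }
  |family| = 16
Round 4: closed — nothing new.

|σ(ℰ)| = 16.  σ(ℰ) = { {}, { 1 }, { 2 }, { 3 }, { 4 }, { 1, 2 }, { 1, 3 }, { 1, 4 }, { 2, 3 }, { 2, 4 }, { 3, 4 }, { 1, 2, 3 }, { 1, 2, 4 }, { 1, 3, 4 }, { 2, 3, 4 }, Ω }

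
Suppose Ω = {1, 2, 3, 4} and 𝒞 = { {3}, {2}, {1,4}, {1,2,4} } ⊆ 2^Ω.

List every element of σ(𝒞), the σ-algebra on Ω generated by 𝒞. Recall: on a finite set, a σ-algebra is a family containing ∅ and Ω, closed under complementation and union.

Seed the family with 𝒞 together with ∅ and Ω: { {}, {2}, {3}, {1,4}, {1,2,4}, Ω }.
Round 1 adds 2:
  {2,3}  = {1,4}ᶜ
  {1,3,4}  = {2}ᶜ
  — 8 sets.
Round 2: no new sets; the family is a σ-algebra.

σ(𝒞) = { {}, {2}, {3}, {1,4}, {2,3}, {1,2,4}, {1,3,4}, Ω }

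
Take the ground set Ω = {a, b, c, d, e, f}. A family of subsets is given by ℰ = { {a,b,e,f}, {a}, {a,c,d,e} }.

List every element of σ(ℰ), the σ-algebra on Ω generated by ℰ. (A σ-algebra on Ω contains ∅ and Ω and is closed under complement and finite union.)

Take S₀ = ℰ ∪ {∅, Ω} = { {}, {a}, {a,b,e,f}, {a,c,d,e}, Ω }.
Step 1: 3 new —
  {b,f}  = ᶜ of {a,c,d,e}
  {c,d}  = ᶜ of {a,b,e,f}
  {b,c,d,e,f}  = ᶜ of {a}
  [8 total]
Step 2: +3 →
  {a,b,f}  = {b,f} ∪ {a}
  {a,c,d}  = {c,d} ∪ {a}
  {b,c,d,f}  = {b,f} ∪ {c,d}
  [11 total]
Step 3. New:
  {a,e}  = ᶜ of {b,c,d,f}
  {b,e,f}  = ᶜ of {a,c,d}
  {c,d,e}  = ᶜ of {a,b,f}
  {a,b,c,d,f}  = {c,d} ∪ {a,b,f}
  [15 total]
Step 4: 1 new —
  {e}  = ᶜ of {a,b,c,d,f}
  [16 total]
Step 5: already closed under ᶜ and ∪.

Hence σ(ℰ) has 16 members: { {}, {a}, {e}, {a,e}, {b,f}, {c,d}, {a,b,f}, {a,c,d}, {b,e,f}, {c,d,e}, {a,b,e,f}, {a,c,d,e}, {b,c,d,f}, {a,b,c,d,f}, {b,c,d,e,f}, Ω }.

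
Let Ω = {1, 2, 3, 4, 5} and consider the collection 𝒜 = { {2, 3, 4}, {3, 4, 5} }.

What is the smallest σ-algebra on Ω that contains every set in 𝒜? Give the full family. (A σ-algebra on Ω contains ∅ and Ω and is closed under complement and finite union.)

σ(𝒜) (16 sets): { ∅, {1}, {2}, {5}, {1, 2}, {1, 5}, {2, 5}, {3, 4}, {1, 2, 5}, {1, 3, 4}, {2, 3, 4}, {3, 4, 5}, {1, 2, 3, 4}, {1, 3, 4, 5}, {2, 3, 4, 5}, Ω }

Check:
Initial family (4 sets): { ∅, {2, 3, 4}, {3, 4, 5}, Ω }.
Step 1. New:
  {1, 2}  = ᶜ of {3, 4, 5}
  {1, 5}  = ᶜ of {2, 3, 4}
  {2, 3, 4, 5}  = {2, 3, 4} ∪ {3, 4, 5}
  — 7 sets.
Step 2 (4 new):
  {1}  = ᶜ of {2, 3, 4, 5}
  {1, 2, 5}  = {1, 2} ∪ {1, 5}
  {1, 2, 3, 4}  = {2, 3, 4} ∪ {1, 2}
  {1, 3, 4, 5}  = {3, 4, 5} ∪ {1, 5}
  — 11 sets.
Step 3 (3 new):
  {2}  = ᶜ of {1, 3, 4, 5}
  {5}  = ᶜ of {1, 2, 3, 4}
  {3, 4}  = ᶜ of {1, 2, 5}
  — 14 sets.
Step 4: +2 →
  {2, 5}  = {2} ∪ {5}
  {1, 3, 4}  = {3, 4} ∪ {1}
  — 16 sets.
Step 5: no new sets; the family is a σ-algebra.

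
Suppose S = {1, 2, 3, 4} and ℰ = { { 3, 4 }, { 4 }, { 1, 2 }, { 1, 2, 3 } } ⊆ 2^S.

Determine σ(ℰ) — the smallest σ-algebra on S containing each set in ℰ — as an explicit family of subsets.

Initial family (6 sets): { ∅, { 4 }, { 1, 2 }, { 3, 4 }, { 1, 2, 3 }, S }.
Step 1: +1 →
  { 1, 2, 4 }  = { 1, 2 } ∪ { 4 }
  [7 total]
Step 2 (1 new):
  { 3 }  = ᶜ of { 1, 2, 4 }
  [8 total]
Step 3: stable.

Hence σ(ℰ) has 8 members: { ∅, { 3 }, { 4 }, { 1, 2 }, { 3, 4 }, { 1, 2, 3 }, { 1, 2, 4 }, S }.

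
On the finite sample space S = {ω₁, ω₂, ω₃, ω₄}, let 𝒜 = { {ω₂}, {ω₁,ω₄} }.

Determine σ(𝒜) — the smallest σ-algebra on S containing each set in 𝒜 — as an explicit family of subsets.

σ(𝒜) (8 sets): { {}, {ω₂}, {ω₃}, {ω₁,ω₄}, {ω₂,ω₃}, {ω₁,ω₂,ω₄}, {ω₁,ω₃,ω₄}, S }

Derivation:
Start: 𝒜 ∪ {∅, S} = { {}, {ω₂}, {ω₁,ω₄}, S }.
Step 1: 3 new —
  {ω₂,ω₃}  = {ω₁,ω₄}ᶜ
  {ω₁,ω₂,ω₄}  = {ω₂} ∪ {ω₁,ω₄}
  {ω₁,ω₃,ω₄}  = {ω₂}ᶜ
  |family| = 7
Step 2: +1 →
  {ω₃}  = {ω₁,ω₂,ω₄}ᶜ
  |family| = 8
Step 3 adds nothing — fixpoint reached.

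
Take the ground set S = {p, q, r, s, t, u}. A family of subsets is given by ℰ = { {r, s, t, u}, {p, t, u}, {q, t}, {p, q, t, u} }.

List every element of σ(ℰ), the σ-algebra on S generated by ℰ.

σ(ℰ) = { {}, {p}, {q}, {t}, {u}, {p, q}, {p, t}, {p, u}, {q, t}, {q, u}, {r, s}, {t, u}, {p, q, t}, {p, q, u}, {p, r, s}, {p, t, u}, {q, r, s}, {q, t, u}, {r, s, t}, {r, s, u}, {p, q, r, s}, {p, q, t, u}, {p, r, s, t}, {p, r, s, u}, {q, r, s, t}, {q, r, s, u}, {r, s, t, u}, {p, q, r, s, t}, {p, q, r, s, u}, {p, r, s, t, u}, {q, r, s, t, u}, S }

Trace:
Initial family (6 sets): { {}, {q, t}, {p, t, u}, {p, q, t, u}, {r, s, t, u}, S }.
Step 1: +6 →
  {p, q}  = ᶜ of {r, s, t, u}
  {r, s}  = ᶜ of {p, q, t, u}
  {q, r, s}  = ᶜ of {p, t, u}
  {p, r, s, u}  = ᶜ of {q, t}
  {p, r, s, t, u}  = {p, t, u} ∪ {r, s, t, u}
  {q, r, s, t, u}  = {q, t} ∪ {r, s, t, u}
  — 12 sets.
Step 2: 6 new —
  {p}  = ᶜ of {q, r, s, t, u}
  {q}  = ᶜ of {p, r, s, t, u}
  {p, q, t}  = {q, t} ∪ {p, q}
  {p, q, r, s}  = {r, s} ∪ {p, q}
  {q, r, s, t}  = {q, t} ∪ {r, s}
  {p, q, r, s, u}  = {q, r, s} ∪ {p, r, s, u}
  — 18 sets.
Step 3 adds 6:
  {t}  = ᶜ of {p, q, r, s, u}
  {p, u}  = ᶜ of {q, r, s, t}
  {t, u}  = ᶜ of {p, q, r, s}
  {p, r, s}  = {r, s} ∪ {p}
  {r, s, u}  = ᶜ of {p, q, t}
  {p, q, r, s, t}  = {q, t} ∪ {p, q, r, s}
  — 24 sets.
Step 4: +7 →
  {u}  = ᶜ of {p, q, r, s, t}
  {p, t}  = {t} ∪ {p}
  {p, q, u}  = {p, q} ∪ {p, u}
  {q, t, u}  = ᶜ of {p, r, s}
  {r, s, t}  = {r, s} ∪ {t}
  {p, r, s, t}  = {t} ∪ {p, r, s}
  {q, r, s, u}  = {q, r, s} ∪ {r, s, u}
  — 31 sets.
Step 5: 1 new —
  {q, u}  = ᶜ of {p, r, s, t}
  — 32 sets.
Step 6: already closed under ᶜ and ∪.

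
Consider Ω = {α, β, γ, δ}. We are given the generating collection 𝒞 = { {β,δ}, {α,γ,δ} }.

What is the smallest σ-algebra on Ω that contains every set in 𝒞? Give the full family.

Take S₀ = 𝒞 ∪ {∅, Ω} = { {}, {β,δ}, {α,γ,δ}, Ω }.
Round 1 adds 2:
  {β}  = Ω∖{α,γ,δ}
  {α,γ}  = Ω∖{β,δ}
  (now 6)
Round 2. New:
  {α,β,γ}  = {α,γ} ∪ {β}
  (now 7)
Round 3. New:
  {δ}  = Ω∖{α,β,γ}
  (now 8)
Round 4 adds nothing — fixpoint reached.

|σ(𝒞)| = 8.  σ(𝒞) = { {}, {β}, {δ}, {α,γ}, {β,δ}, {α,β,γ}, {α,γ,δ}, Ω }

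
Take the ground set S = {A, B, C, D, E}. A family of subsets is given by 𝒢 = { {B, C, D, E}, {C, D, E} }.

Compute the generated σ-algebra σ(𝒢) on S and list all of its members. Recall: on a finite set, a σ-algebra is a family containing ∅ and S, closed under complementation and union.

σ(𝒢) (8 sets): { {}, {A}, {B}, {A, B}, {C, D, E}, {A, C, D, E}, {B, C, D, E}, S }

Check:
Begin from { {}, {C, D, E}, {B, C, D, E}, S } (that is, 𝒢 plus ∅ and S).
Round 1. New:
  {A}  = ᶜ of {B, C, D, E}
  {A, B}  = ᶜ of {C, D, E}
  (now 6)
Round 2 (1 new):
  {A, C, D, E}  = {C, D, E} ∪ {A}
  (now 7)
Round 3. New:
  {B}  = ᶜ of {A, C, D, E}
  (now 8)
Round 4: closed — nothing new.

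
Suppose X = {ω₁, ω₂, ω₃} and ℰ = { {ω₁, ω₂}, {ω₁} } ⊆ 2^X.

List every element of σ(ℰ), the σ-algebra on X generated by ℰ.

Take S₀ = ℰ ∪ {∅, X} = { ∅, {ω₁}, {ω₁, ω₂}, X }.
Step 1 adds 2:
  {ω₃}  = {ω₁, ω₂}ᶜ
  {ω₂, ω₃}  = {ω₁}ᶜ
Step 2. New:
  {ω₁, ω₃}  = {ω₃} ∪ {ω₁}
Step 3 adds 1:
  {ω₂}  = {ω₁, ω₃}ᶜ
Step 4 adds nothing — fixpoint reached.

Hence σ(ℰ) has 8 members: { ∅, {ω₁}, {ω₂}, {ω₃}, {ω₁, ω₂}, {ω₁, ω₃}, {ω₂, ω₃}, X }.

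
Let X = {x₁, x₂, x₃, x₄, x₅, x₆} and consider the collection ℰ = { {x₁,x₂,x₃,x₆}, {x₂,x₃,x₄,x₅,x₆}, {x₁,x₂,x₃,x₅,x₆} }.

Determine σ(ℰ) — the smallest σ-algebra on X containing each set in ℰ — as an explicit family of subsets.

σ(ℰ) (16 sets): { ∅, {x₁}, {x₄}, {x₅}, {x₁,x₄}, {x₁,x₅}, {x₄,x₅}, {x₁,x₄,x₅}, {x₂,x₃,x₆}, {x₁,x₂,x₃,x₆}, {x₂,x₃,x₄,x₆}, {x₂,x₃,x₅,x₆}, {x₁,x₂,x₃,x₄,x₆}, {x₁,x₂,x₃,x₅,x₆}, {x₂,x₃,x₄,x₅,x₆}, X }

Trace:
Begin from { ∅, {x₁,x₂,x₃,x₆}, {x₁,x₂,x₃,x₅,x₆}, {x₂,x₃,x₄,x₅,x₆}, X } (that is, ℰ plus ∅ and X).
Round 1 (3 new):
  {x₁}  = complement {x₂,x₃,x₄,x₅,x₆}
  {x₄}  = complement {x₁,x₂,x₃,x₅,x₆}
  {x₄,x₅}  = complement {x₁,x₂,x₃,x₆}
  (now 8)
Round 2 (3 new):
  {x₁,x₄}  = {x₄} ∪ {x₁}
  {x₁,x₄,x₅}  = {x₄,x₅} ∪ {x₁}
  {x₁,x₂,x₃,x₄,x₆}  = {x₁,x₂,x₃,x₆} ∪ {x₄}
  (now 11)
Round 3. New:
  {x₅}  = complement {x₁,x₂,x₃,x₄,x₆}
  {x₂,x₃,x₆}  = complement {x₁,x₄,x₅}
  {x₂,x₃,x₅,x₆}  = complement {x₁,x₄}
  (now 14)
Round 4: 2 new —
  {x₁,x₅}  = {x₅} ∪ {x₁}
  {x₂,x₃,x₄,x₆}  = {x₄} ∪ {x₂,x₃,x₆}
  (now 16)
Round 5 adds nothing — fixpoint reached.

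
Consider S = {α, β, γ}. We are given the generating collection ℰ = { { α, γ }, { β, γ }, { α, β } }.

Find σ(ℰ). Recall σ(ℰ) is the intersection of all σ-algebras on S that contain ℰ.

Answer: σ(ℰ) = { ∅, { α }, { β }, { γ }, { α, β }, { α, γ }, { β, γ }, S }

Check:
Take S₀ = ℰ ∪ {∅, S} = { ∅, { α, β }, { α, γ }, { β, γ }, S }.
Pass 1: 3 new —
  { α }  = S∖{ β, γ }
  { β }  = S∖{ α, γ }
  { γ }  = S∖{ α, β }
  [8 total]
Pass 2: closed — nothing new.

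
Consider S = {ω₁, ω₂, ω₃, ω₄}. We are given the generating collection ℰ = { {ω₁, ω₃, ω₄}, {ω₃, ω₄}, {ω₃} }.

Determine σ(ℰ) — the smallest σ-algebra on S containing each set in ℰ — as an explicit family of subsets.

Initial family (5 sets): { {}, {ω₃}, {ω₃, ω₄}, {ω₁, ω₃, ω₄}, S }.
Round 1 (3 new):
  {ω₂}  = {ω₁, ω₃, ω₄}ᶜ
  {ω₁, ω₂}  = {ω₃, ω₄}ᶜ
  {ω₁, ω₂, ω₄}  = {ω₃}ᶜ
  [8 total]
Round 2 (3 new):
  {ω₂, ω₃}  = {ω₃} ∪ {ω₂}
  {ω₁, ω₂, ω₃}  = {ω₃} ∪ {ω₁, ω₂}
  {ω₂, ω₃, ω₄}  = {ω₂} ∪ {ω₃, ω₄}
  [11 total]
Round 3 adds 3:
  {ω₁}  = {ω₂, ω₃, ω₄}ᶜ
  {ω₄}  = {ω₁, ω₂, ω₃}ᶜ
  {ω₁, ω₄}  = {ω₂, ω₃}ᶜ
  [14 total]
Round 4 (2 new):
  {ω₁, ω₃}  = {ω₃} ∪ {ω₁}
  {ω₂, ω₄}  = {ω₄} ∪ {ω₂}
  [16 total]
Round 5: stable.

Therefore σ(ℰ) = { {}, {ω₁}, {ω₂}, {ω₃}, {ω₄}, {ω₁, ω₂}, {ω₁, ω₃}, {ω₁, ω₄}, {ω₂, ω₃}, {ω₂, ω₄}, {ω₃, ω₄}, {ω₁, ω₂, ω₃}, {ω₁, ω₂, ω₄}, {ω₁, ω₃, ω₄}, {ω₂, ω₃, ω₄}, S } (|σ(ℰ)| = 16).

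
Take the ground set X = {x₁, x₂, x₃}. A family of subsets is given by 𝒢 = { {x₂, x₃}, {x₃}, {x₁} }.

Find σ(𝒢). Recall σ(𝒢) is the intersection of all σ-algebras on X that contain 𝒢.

Take S₀ = 𝒢 ∪ {∅, X} = { {}, {x₁}, {x₃}, {x₂, x₃}, X }.
Pass 1. New:
  {x₁, x₂}  = X∖{x₃}
  {x₁, x₃}  = {x₃} ∪ {x₁}
  [7 total]
Pass 2. New:
  {x₂}  = X∖{x₁, x₃}
  [8 total]
Pass 3: closed — nothing new.

Therefore σ(𝒢) = { {}, {x₁}, {x₂}, {x₃}, {x₁, x₂}, {x₁, x₃}, {x₂, x₃}, X } (|σ(𝒢)| = 8).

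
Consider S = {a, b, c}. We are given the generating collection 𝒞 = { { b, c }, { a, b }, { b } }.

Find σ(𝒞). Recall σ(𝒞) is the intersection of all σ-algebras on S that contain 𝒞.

|σ(𝒞)| = 8.  σ(𝒞) = { {}, { a }, { b }, { c }, { a, b }, { a, c }, { b, c }, S }

Derivation:
Start: 𝒞 ∪ {∅, S} = { {}, { b }, { a, b }, { b, c }, S }.
Pass 1: +3 →
  { a }  = S∖{ b, c }
  { c }  = S∖{ a, b }
  { a, c }  = S∖{ b }
  (now 8)
After Pass 2 the family is unchanged; done.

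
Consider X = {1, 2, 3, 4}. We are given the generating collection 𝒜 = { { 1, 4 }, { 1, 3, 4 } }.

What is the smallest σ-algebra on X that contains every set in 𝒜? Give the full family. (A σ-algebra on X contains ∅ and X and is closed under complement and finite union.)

Seed the family with 𝒜 together with ∅ and X: { ∅, { 1, 4 }, { 1, 3, 4 }, X }.
Pass 1 adds 2:
  { 2 }  = X∖{ 1, 3, 4 }
  { 2, 3 }  = X∖{ 1, 4 }
  [6 total]
Pass 2: +1 →
  { 1, 2, 4 }  = { 1, 4 } ∪ { 2 }
  [7 total]
Pass 3: +1 →
  { 3 }  = X∖{ 1, 2, 4 }
  [8 total]
Pass 4 adds nothing — fixpoint reached.

|σ(𝒜)| = 8.  σ(𝒜) = { ∅, { 2 }, { 3 }, { 1, 4 }, { 2, 3 }, { 1, 2, 4 }, { 1, 3, 4 }, X }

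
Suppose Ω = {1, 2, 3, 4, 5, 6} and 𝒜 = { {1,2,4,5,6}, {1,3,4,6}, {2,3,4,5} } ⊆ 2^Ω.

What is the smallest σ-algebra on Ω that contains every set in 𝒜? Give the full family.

Initial family (5 sets): { {}, {1,3,4,6}, {2,3,4,5}, {1,2,4,5,6}, Ω }.
Iteration 1. New:
  {3}  = Ω∖{1,2,4,5,6}
  {1,6}  = Ω∖{2,3,4,5}
  {2,5}  = Ω∖{1,3,4,6}
Iteration 2: 3 new —
  {1,3,6}  = {3} ∪ {1,6}
  {2,3,5}  = {3} ∪ {2,5}
  {1,2,5,6}  = {2,5} ∪ {1,6}
Iteration 3: 4 new —
  {3,4}  = Ω∖{1,2,5,6}
  {1,4,6}  = Ω∖{2,3,5}
  {2,4,5}  = Ω∖{1,3,6}
  {1,2,3,5,6}  = {3} ∪ {1,2,5,6}
Iteration 4 (1 new):
  {4}  = Ω∖{1,2,3,5,6}
After Iteration 5 the family is unchanged; done.

Hence σ(𝒜) has 16 members: { {}, {3}, {4}, {1,6}, {2,5}, {3,4}, {1,3,6}, {1,4,6}, {2,3,5}, {2,4,5}, {1,2,5,6}, {1,3,4,6}, {2,3,4,5}, {1,2,3,5,6}, {1,2,4,5,6}, Ω }.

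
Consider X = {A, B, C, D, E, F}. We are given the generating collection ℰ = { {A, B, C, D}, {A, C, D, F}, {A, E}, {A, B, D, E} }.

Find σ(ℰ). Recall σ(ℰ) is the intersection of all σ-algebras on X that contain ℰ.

Take S₀ = ℰ ∪ {∅, X} = { {}, {A, E}, {A, B, C, D}, {A, B, D, E}, {A, C, D, F}, X }.
Pass 1: 7 new —
  {B, E}  = {A, C, D, F}ᶜ
  {C, F}  = {A, B, D, E}ᶜ
  {E, F}  = {A, B, C, D}ᶜ
  {B, C, D, F}  = {A, E}ᶜ
  {A, B, C, D, E}  = {A, E} ∪ {A, B, C, D}
  {A, B, C, D, F}  = {A, C, D, F} ∪ {A, B, C, D}
  {A, C, D, E, F}  = {A, C, D, F} ∪ {A, E}
  (now 13)
Pass 2: +11 →
  {B}  = {A, C, D, E, F}ᶜ
  {E}  = {A, B, C, D, F}ᶜ
  {F}  = {A, B, C, D, E}ᶜ
  {A, B, E}  = {B, E} ∪ {A, E}
  {A, E, F}  = {E, F} ∪ {A, E}
  {B, E, F}  = {B, E} ∪ {E, F}
  {C, E, F}  = {E, F} ∪ {C, F}
  {A, C, E, F}  = {C, F} ∪ {A, E}
  {B, C, E, F}  = {B, E} ∪ {C, F}
  {A, B, D, E, F}  = {E, F} ∪ {A, B, D, E}
  {B, C, D, E, F}  = {B, E} ∪ {B, C, D, F}
  (now 24)
Pass 3 adds 12:
  {A}  = {B, C, D, E, F}ᶜ
  {C}  = {A, B, D, E, F}ᶜ
  {A, D}  = {B, C, E, F}ᶜ
  {B, D}  = {A, C, E, F}ᶜ
  {B, F}  = {B} ∪ {F}
  {A, B, D}  = {C, E, F}ᶜ
  {A, C, D}  = {B, E, F}ᶜ
  {B, C, D}  = {A, E, F}ᶜ
  {B, C, F}  = {B} ∪ {C, F}
  {C, D, F}  = {A, B, E}ᶜ
  {A, B, E, F}  = {B, E} ∪ {A, E, F}
  {A, B, C, E, F}  = {B, E} ∪ {A, C, E, F}
  (now 36)
Pass 4. New:
  {D}  = {A, B, C, E, F}ᶜ
  {A, B}  = {B} ∪ {A}
  {A, C}  = {C} ∪ {A}
  {A, F}  = {F} ∪ {A}
  {B, C}  = {B} ∪ {C}
  {C, D}  = {A, B, E, F}ᶜ
  {C, E}  = {E} ∪ {C}
  {A, B, F}  = {B, F} ∪ {A}
  {A, C, E}  = {C} ∪ {A, E}
  {A, C, F}  = {C, F} ∪ {A}
  {A, D, E}  = {B, C, F}ᶜ
  {A, D, F}  = {F} ∪ {A, D}
  {B, C, E}  = {B, E} ∪ {C}
  {B, D, E}  = {B, E} ∪ {B, D}
  {B, D, F}  = {B, F} ∪ {B, D}
  {A, B, C, E}  = {C} ∪ {A, B, E}
  {A, B, C, F}  = {B, C, F} ∪ {A}
  {A, B, D, F}  = {B, F} ∪ {A, B, D}
  {A, C, D, E}  = {B, F}ᶜ
  {A, D, E, F}  = {E, F} ∪ {A, D}
  {B, C, D, E}  = {B, E} ∪ {B, C, D}
  {B, D, E, F}  = {E, F} ∪ {B, D}
  {C, D, E, F}  = {E, F} ∪ {C, D, F}
  (now 59)
Pass 5. New:
  {D, E}  = {A, B, C, F}ᶜ
  {D, F}  = {A, B, C, E}ᶜ
  {A, B, C}  = {B} ∪ {A, C}
  {C, D, E}  = {A, B, F}ᶜ
  {D, E, F}  = {E, F} ∪ {D}
  (now 64)
After Pass 6 the family is unchanged; done.

|σ(ℰ)| = 64.  σ(ℰ) = { {}, {A}, {B}, {C}, {D}, {E}, {F}, {A, B}, {A, C}, {A, D}, {A, E}, {A, F}, {B, C}, {B, D}, {B, E}, {B, F}, {C, D}, {C, E}, {C, F}, {D, E}, {D, F}, {E, F}, {A, B, C}, {A, B, D}, {A, B, E}, {A, B, F}, {A, C, D}, {A, C, E}, {A, C, F}, {A, D, E}, {A, D, F}, {A, E, F}, {B, C, D}, {B, C, E}, {B, C, F}, {B, D, E}, {B, D, F}, {B, E, F}, {C, D, E}, {C, D, F}, {C, E, F}, {D, E, F}, {A, B, C, D}, {A, B, C, E}, {A, B, C, F}, {A, B, D, E}, {A, B, D, F}, {A, B, E, F}, {A, C, D, E}, {A, C, D, F}, {A, C, E, F}, {A, D, E, F}, {B, C, D, E}, {B, C, D, F}, {B, C, E, F}, {B, D, E, F}, {C, D, E, F}, {A, B, C, D, E}, {A, B, C, D, F}, {A, B, C, E, F}, {A, B, D, E, F}, {A, C, D, E, F}, {B, C, D, E, F}, X }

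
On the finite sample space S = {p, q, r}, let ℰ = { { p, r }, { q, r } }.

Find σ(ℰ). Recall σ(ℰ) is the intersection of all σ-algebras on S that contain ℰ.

Seed the family with ℰ together with ∅ and S: { {  }, { p, r }, { q, r }, S }.
Pass 1. New:
  { p }  = { q, r }ᶜ
  { q }  = { p, r }ᶜ
Pass 2: 1 new —
  { p, q }  = { q } ∪ { p }
Pass 3 (1 new):
  { r }  = { p, q }ᶜ
Pass 4: no new sets; the family is a σ-algebra.

Therefore σ(ℰ) = { {  }, { p }, { q }, { r }, { p, q }, { p, r }, { q, r }, S } (|σ(ℰ)| = 8).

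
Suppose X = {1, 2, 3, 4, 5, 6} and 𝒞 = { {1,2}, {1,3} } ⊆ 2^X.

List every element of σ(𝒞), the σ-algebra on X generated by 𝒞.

σ(𝒞) = { ∅, {1}, {2}, {3}, {1,2}, {1,3}, {2,3}, {1,2,3}, {4,5,6}, {1,4,5,6}, {2,4,5,6}, {3,4,5,6}, {1,2,4,5,6}, {1,3,4,5,6}, {2,3,4,5,6}, X }

Trace:
Begin from { ∅, {1,2}, {1,3}, X } (that is, 𝒞 plus ∅ and X).
Pass 1 adds 3:
  {1,2,3}  = {1,2} ∪ {1,3}
  {2,4,5,6}  = complement {1,3}
  {3,4,5,6}  = complement {1,2}
Pass 2: +4 →
  {4,5,6}  = complement {1,2,3}
  {1,2,4,5,6}  = {2,4,5,6} ∪ {1,2}
  {1,3,4,5,6}  = {1,3} ∪ {3,4,5,6}
  {2,3,4,5,6}  = {2,4,5,6} ∪ {3,4,5,6}
Pass 3 adds 3:
  {1}  = complement {2,3,4,5,6}
  {2}  = complement {1,3,4,5,6}
  {3}  = complement {1,2,4,5,6}
Pass 4. New:
  {2,3}  = {3} ∪ {2}
  {1,4,5,6}  = {4,5,6} ∪ {1}
Pass 5: already closed under ᶜ and ∪.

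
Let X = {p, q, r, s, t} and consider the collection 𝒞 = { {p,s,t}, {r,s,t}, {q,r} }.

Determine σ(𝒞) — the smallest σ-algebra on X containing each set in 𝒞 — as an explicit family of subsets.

σ(𝒞) (16 sets): { {}, {p}, {q}, {r}, {p,q}, {p,r}, {q,r}, {s,t}, {p,q,r}, {p,s,t}, {q,s,t}, {r,s,t}, {p,q,s,t}, {p,r,s,t}, {q,r,s,t}, X }

Trace:
Seed the family with 𝒞 together with ∅ and X: { {}, {q,r}, {p,s,t}, {r,s,t}, X }.
Pass 1 adds 3:
  {p,q}  = X∖{r,s,t}
  {p,r,s,t}  = {p,s,t} ∪ {r,s,t}
  {q,r,s,t}  = {r,s,t} ∪ {q,r}
  |family| = 8
Pass 2 adds 4:
  {p}  = X∖{q,r,s,t}
  {q}  = X∖{p,r,s,t}
  {p,q,r}  = {q,r} ∪ {p,q}
  {p,q,s,t}  = {p,s,t} ∪ {p,q}
  |family| = 12
Pass 3. New:
  {r}  = X∖{p,q,s,t}
  {s,t}  = X∖{p,q,r}
  |family| = 14
Pass 4. New:
  {p,r}  = {r} ∪ {p}
  {q,s,t}  = {s,t} ∪ {q}
  |family| = 16
Pass 5 adds nothing — fixpoint reached.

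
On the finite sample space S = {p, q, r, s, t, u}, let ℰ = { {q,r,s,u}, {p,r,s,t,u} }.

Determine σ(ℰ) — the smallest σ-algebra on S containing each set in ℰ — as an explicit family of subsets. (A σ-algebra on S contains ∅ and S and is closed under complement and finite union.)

Start: ℰ ∪ {∅, S} = { {}, {q,r,s,u}, {p,r,s,t,u}, S }.
Step 1: +2 →
  {q}  = S∖{p,r,s,t,u}
  {p,t}  = S∖{q,r,s,u}
  — 6 sets.
Step 2 adds 1:
  {p,q,t}  = {p,t} ∪ {q}
  — 7 sets.
Step 3 adds 1:
  {r,s,u}  = S∖{p,q,t}
  — 8 sets.
After Step 4 the family is unchanged; done.

Therefore σ(ℰ) = { {}, {q}, {p,t}, {p,q,t}, {r,s,u}, {q,r,s,u}, {p,r,s,t,u}, S } (|σ(ℰ)| = 8).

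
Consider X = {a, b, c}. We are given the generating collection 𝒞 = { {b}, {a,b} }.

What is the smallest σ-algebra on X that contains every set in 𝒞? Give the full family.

Seed the family with 𝒞 together with ∅ and X: { {}, {b}, {a,b}, X }.
Step 1: +2 →
  {c}  = complement {a,b}
  {a,c}  = complement {b}
  (now 6)
Step 2: +1 →
  {b,c}  = {c} ∪ {b}
  (now 7)
Step 3: 1 new —
  {a}  = complement {b,c}
  (now 8)
Step 4: already closed under ᶜ and ∪.

σ(𝒞) = { {}, {a}, {b}, {c}, {a,b}, {a,c}, {b,c}, X }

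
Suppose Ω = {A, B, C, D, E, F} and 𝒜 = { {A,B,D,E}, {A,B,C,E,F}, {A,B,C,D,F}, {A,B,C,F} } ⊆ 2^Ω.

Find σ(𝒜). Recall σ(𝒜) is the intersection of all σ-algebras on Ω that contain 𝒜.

Answer: σ(𝒜) = { {}, {D}, {E}, {A,B}, {C,F}, {D,E}, {A,B,D}, {A,B,E}, {C,D,F}, {C,E,F}, {A,B,C,F}, {A,B,D,E}, {C,D,E,F}, {A,B,C,D,F}, {A,B,C,E,F}, Ω }

Working:
Start: 𝒜 ∪ {∅, Ω} = { {}, {A,B,C,F}, {A,B,D,E}, {A,B,C,D,F}, {A,B,C,E,F}, Ω }.
Step 1 adds 4:
  {D}  = ᶜ of {A,B,C,E,F}
  {E}  = ᶜ of {A,B,C,D,F}
  {C,F}  = ᶜ of {A,B,D,E}
  {D,E}  = ᶜ of {A,B,C,F}
  |family| = 10
Step 2 adds 3:
  {C,D,F}  = {C,F} ∪ {D}
  {C,E,F}  = {E} ∪ {C,F}
  {C,D,E,F}  = {D,E} ∪ {C,F}
  |family| = 13
Step 3: 3 new —
  {A,B}  = ᶜ of {C,D,E,F}
  {A,B,D}  = ᶜ of {C,E,F}
  {A,B,E}  = ᶜ of {C,D,F}
  |family| = 16
Step 4: stable.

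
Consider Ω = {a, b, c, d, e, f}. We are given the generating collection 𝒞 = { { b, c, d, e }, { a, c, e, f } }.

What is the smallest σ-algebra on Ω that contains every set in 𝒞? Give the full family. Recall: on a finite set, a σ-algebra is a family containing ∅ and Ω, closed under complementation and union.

|σ(𝒞)| = 8.  σ(𝒞) = { {  }, { a, f }, { b, d }, { c, e }, { a, b, d, f }, { a, c, e, f }, { b, c, d, e }, Ω }

Derivation:
Take S₀ = 𝒞 ∪ {∅, Ω} = { {  }, { a, c, e, f }, { b, c, d, e }, Ω }.
Iteration 1 (2 new):
  { a, f }  = { b, c, d, e }ᶜ
  { b, d }  = { a, c, e, f }ᶜ
  (now 6)
Iteration 2 (1 new):
  { a, b, d, f }  = { a, f } ∪ { b, d }
  (now 7)
Iteration 3 (1 new):
  { c, e }  = { a, b, d, f }ᶜ
  (now 8)
Iteration 4: stable.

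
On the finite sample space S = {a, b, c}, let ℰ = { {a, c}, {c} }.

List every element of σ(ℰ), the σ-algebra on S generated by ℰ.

Initial family (4 sets): { ∅, {c}, {a, c}, S }.
Step 1. New:
  {b}  = ᶜ of {a, c}
  {a, b}  = ᶜ of {c}
Step 2: +1 →
  {b, c}  = {c} ∪ {b}
Step 3 adds 1:
  {a}  = ᶜ of {b, c}
Step 4 adds nothing — fixpoint reached.

|σ(ℰ)| = 8.  σ(ℰ) = { ∅, {a}, {b}, {c}, {a, b}, {a, c}, {b, c}, S }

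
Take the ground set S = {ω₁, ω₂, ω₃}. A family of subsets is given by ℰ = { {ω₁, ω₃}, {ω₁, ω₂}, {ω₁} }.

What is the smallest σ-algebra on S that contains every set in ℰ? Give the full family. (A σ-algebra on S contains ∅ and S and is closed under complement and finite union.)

Start: ℰ ∪ {∅, S} = { {}, {ω₁}, {ω₁, ω₂}, {ω₁, ω₃}, S }.
Pass 1. New:
  {ω₂}  = {ω₁, ω₃}ᶜ
  {ω₃}  = {ω₁, ω₂}ᶜ
  {ω₂, ω₃}  = {ω₁}ᶜ
  — 8 sets.
Pass 2: closed — nothing new.

Hence σ(ℰ) has 8 members: { {}, {ω₁}, {ω₂}, {ω₃}, {ω₁, ω₂}, {ω₁, ω₃}, {ω₂, ω₃}, S }.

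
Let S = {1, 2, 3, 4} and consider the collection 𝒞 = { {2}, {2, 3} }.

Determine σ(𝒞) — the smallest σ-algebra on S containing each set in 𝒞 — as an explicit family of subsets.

σ(𝒞) (8 sets): { ∅, {2}, {3}, {1, 4}, {2, 3}, {1, 2, 4}, {1, 3, 4}, S }

Trace:
Seed the family with 𝒞 together with ∅ and S: { ∅, {2}, {2, 3}, S }.
Pass 1 adds 2:
  {1, 4}  = complement {2, 3}
  {1, 3, 4}  = complement {2}
  [6 total]
Pass 2. New:
  {1, 2, 4}  = {1, 4} ∪ {2}
  [7 total]
Pass 3: 1 new —
  {3}  = complement {1, 2, 4}
  [8 total]
Pass 4: already closed under ᶜ and ∪.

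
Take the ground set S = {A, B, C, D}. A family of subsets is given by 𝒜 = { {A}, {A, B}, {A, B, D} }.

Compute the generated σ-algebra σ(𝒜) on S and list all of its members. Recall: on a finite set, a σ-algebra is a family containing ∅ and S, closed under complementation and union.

|σ(𝒜)| = 16.  σ(𝒜) = { {}, {A}, {B}, {C}, {D}, {A, B}, {A, C}, {A, D}, {B, C}, {B, D}, {C, D}, {A, B, C}, {A, B, D}, {A, C, D}, {B, C, D}, S }

Derivation:
Seed the family with 𝒜 together with ∅ and S: { {}, {A}, {A, B}, {A, B, D}, S }.
Pass 1: +3 →
  {C}  = S∖{A, B, D}
  {C, D}  = S∖{A, B}
  {B, C, D}  = S∖{A}
Pass 2. New:
  {A, C}  = {C} ∪ {A}
  {A, B, C}  = {C} ∪ {A, B}
  {A, C, D}  = {C, D} ∪ {A}
Pass 3 (3 new):
  {B}  = S∖{A, C, D}
  {D}  = S∖{A, B, C}
  {B, D}  = S∖{A, C}
Pass 4 (2 new):
  {A, D}  = {D} ∪ {A}
  {B, C}  = {C} ∪ {B}
Pass 5: no new sets; the family is a σ-algebra.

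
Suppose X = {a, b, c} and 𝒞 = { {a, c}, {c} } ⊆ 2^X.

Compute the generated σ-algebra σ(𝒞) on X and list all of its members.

Answer: σ(𝒞) = { ∅, {a}, {b}, {c}, {a, b}, {a, c}, {b, c}, X }

Working:
Begin from { ∅, {c}, {a, c}, X } (that is, 𝒞 plus ∅ and X).
Step 1 adds 2:
  {b}  = {a, c}ᶜ
  {a, b}  = {c}ᶜ
  [6 total]
Step 2. New:
  {b, c}  = {c} ∪ {b}
  [7 total]
Step 3: +1 →
  {a}  = {b, c}ᶜ
  [8 total]
Step 4: no new sets; the family is a σ-algebra.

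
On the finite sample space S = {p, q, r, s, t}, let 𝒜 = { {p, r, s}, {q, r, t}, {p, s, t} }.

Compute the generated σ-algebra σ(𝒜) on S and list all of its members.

Take S₀ = 𝒜 ∪ {∅, S} = { {}, {p, r, s}, {p, s, t}, {q, r, t}, S }.
Round 1: +4 →
  {p, s}  = {q, r, t}ᶜ
  {q, r}  = {p, s, t}ᶜ
  {q, t}  = {p, r, s}ᶜ
  {p, r, s, t}  = {p, s, t} ∪ {p, r, s}
  (now 9)
Round 2. New:
  {q}  = {p, r, s, t}ᶜ
  {p, q, r, s}  = {p, r, s} ∪ {q, r}
  {p, q, s, t}  = {p, s, t} ∪ {q, t}
  (now 12)
Round 3: 3 new —
  {r}  = {p, q, s, t}ᶜ
  {t}  = {p, q, r, s}ᶜ
  {p, q, s}  = {p, s} ∪ {q}
  (now 15)
Round 4 (1 new):
  {r, t}  = {p, q, s}ᶜ
  (now 16)
Round 5: stable.

Hence σ(𝒜) has 16 members: { {}, {q}, {r}, {t}, {p, s}, {q, r}, {q, t}, {r, t}, {p, q, s}, {p, r, s}, {p, s, t}, {q, r, t}, {p, q, r, s}, {p, q, s, t}, {p, r, s, t}, S }.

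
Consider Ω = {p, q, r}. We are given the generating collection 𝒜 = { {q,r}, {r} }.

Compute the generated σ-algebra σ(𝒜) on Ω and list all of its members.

σ(𝒜) = { {}, {p}, {q}, {r}, {p,q}, {p,r}, {q,r}, Ω }

Working:
Seed the family with 𝒜 together with ∅ and Ω: { {}, {r}, {q,r}, Ω }.
Pass 1 (2 new):
  {p}  = complement {q,r}
  {p,q}  = complement {r}
Pass 2: +1 →
  {p,r}  = {r} ∪ {p}
Pass 3 adds 1:
  {q}  = complement {p,r}
Pass 4: already closed under ᶜ and ∪.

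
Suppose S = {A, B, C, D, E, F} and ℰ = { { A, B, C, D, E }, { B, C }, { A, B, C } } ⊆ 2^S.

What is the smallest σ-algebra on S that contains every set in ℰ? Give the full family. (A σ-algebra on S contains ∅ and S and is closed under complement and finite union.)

Answer: σ(ℰ) = { {  }, { A }, { F }, { A, F }, { B, C }, { D, E }, { A, B, C }, { A, D, E }, { B, C, F }, { D, E, F }, { A, B, C, F }, { A, D, E, F }, { B, C, D, E }, { A, B, C, D, E }, { B, C, D, E, F }, S }

Derivation:
Begin from { {  }, { B, C }, { A, B, C }, { A, B, C, D, E }, S } (that is, ℰ plus ∅ and S).
Pass 1: 3 new —
  { F }  = complement { A, B, C, D, E }
  { D, E, F }  = complement { A, B, C }
  { A, D, E, F }  = complement { B, C }
  (now 8)
Pass 2: 3 new —
  { B, C, F }  = { B, C } ∪ { F }
  { A, B, C, F }  = { A, B, C } ∪ { F }
  { B, C, D, E, F }  = { B, C } ∪ { D, E, F }
  (now 11)
Pass 3 (3 new):
  { A }  = complement { B, C, D, E, F }
  { D, E }  = complement { A, B, C, F }
  { A, D, E }  = complement { B, C, F }
  (now 14)
Pass 4: +2 →
  { A, F }  = { A } ∪ { F }
  { B, C, D, E }  = { D, E } ∪ { B, C }
  (now 16)
Pass 5: closed — nothing new.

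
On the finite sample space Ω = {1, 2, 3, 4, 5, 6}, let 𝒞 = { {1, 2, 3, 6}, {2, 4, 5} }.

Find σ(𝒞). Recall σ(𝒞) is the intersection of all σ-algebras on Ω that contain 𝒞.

Start: 𝒞 ∪ {∅, Ω} = { {}, {2, 4, 5}, {1, 2, 3, 6}, Ω }.
Step 1. New:
  {4, 5}  = {1, 2, 3, 6}ᶜ
  {1, 3, 6}  = {2, 4, 5}ᶜ
Step 2: +1 →
  {1, 3, 4, 5, 6}  = {4, 5} ∪ {1, 3, 6}
Step 3. New:
  {2}  = {1, 3, 4, 5, 6}ᶜ
Step 4: closed — nothing new.

|σ(𝒞)| = 8.  σ(𝒞) = { {}, {2}, {4, 5}, {1, 3, 6}, {2, 4, 5}, {1, 2, 3, 6}, {1, 3, 4, 5, 6}, Ω }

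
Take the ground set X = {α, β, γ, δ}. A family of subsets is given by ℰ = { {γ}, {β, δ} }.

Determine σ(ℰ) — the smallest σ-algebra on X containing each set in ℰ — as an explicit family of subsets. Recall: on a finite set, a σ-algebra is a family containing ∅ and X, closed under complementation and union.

Begin from { {}, {γ}, {β, δ}, X } (that is, ℰ plus ∅ and X).
Pass 1. New:
  {α, γ}  = X∖{β, δ}
  {α, β, δ}  = X∖{γ}
  {β, γ, δ}  = {γ} ∪ {β, δ}
  (now 7)
Pass 2 adds 1:
  {α}  = X∖{β, γ, δ}
  (now 8)
Pass 3: stable.

Therefore σ(ℰ) = { {}, {α}, {γ}, {α, γ}, {β, δ}, {α, β, δ}, {β, γ, δ}, X } (|σ(ℰ)| = 8).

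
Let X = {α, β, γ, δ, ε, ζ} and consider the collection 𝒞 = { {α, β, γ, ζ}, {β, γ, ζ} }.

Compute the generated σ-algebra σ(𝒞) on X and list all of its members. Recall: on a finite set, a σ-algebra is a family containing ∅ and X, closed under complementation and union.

Answer: σ(𝒞) = { {}, {α}, {δ, ε}, {α, δ, ε}, {β, γ, ζ}, {α, β, γ, ζ}, {β, γ, δ, ε, ζ}, X }

Check:
Take S₀ = 𝒞 ∪ {∅, X} = { {}, {β, γ, ζ}, {α, β, γ, ζ}, X }.
Round 1: 2 new —
  {δ, ε}  = X∖{α, β, γ, ζ}
  {α, δ, ε}  = X∖{β, γ, ζ}
Round 2: +1 →
  {β, γ, δ, ε, ζ}  = {δ, ε} ∪ {β, γ, ζ}
Round 3: +1 →
  {α}  = X∖{β, γ, δ, ε, ζ}
Round 4: no new sets; the family is a σ-algebra.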